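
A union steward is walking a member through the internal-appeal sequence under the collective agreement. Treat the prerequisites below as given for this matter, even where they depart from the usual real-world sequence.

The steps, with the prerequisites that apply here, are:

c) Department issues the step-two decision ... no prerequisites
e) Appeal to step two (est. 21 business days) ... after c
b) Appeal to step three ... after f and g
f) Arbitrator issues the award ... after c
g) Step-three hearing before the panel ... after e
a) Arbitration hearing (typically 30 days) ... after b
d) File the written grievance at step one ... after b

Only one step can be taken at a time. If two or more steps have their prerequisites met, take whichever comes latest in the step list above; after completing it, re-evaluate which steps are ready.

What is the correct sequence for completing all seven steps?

c, f, e, g, b, d, a

Only c has no prerequisites, so it is first.
Now f and e have their prerequisites met. f is listed later, so f next.
Next only e has its prerequisites met → e.
That leaves g as the only ready step → g.
That leaves b as the only ready step → b.
Now d and a have their prerequisites met. d is listed later, so d next.
Next only a has its prerequisites met → a.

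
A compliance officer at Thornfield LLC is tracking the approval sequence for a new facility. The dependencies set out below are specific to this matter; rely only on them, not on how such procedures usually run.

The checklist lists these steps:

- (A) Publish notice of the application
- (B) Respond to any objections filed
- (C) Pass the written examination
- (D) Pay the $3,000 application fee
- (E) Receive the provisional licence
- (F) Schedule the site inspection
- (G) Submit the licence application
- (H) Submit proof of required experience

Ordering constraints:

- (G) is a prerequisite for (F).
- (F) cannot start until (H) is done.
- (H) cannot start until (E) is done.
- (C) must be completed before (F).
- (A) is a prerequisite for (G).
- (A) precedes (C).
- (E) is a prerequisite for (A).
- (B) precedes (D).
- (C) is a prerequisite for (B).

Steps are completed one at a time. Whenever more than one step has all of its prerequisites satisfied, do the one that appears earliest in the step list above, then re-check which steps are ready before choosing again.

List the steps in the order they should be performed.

(E) → (A) → (C) → (B) → (D) → (G) → (H) → (F)

(E) is the only step with nothing outstanding, so it goes first.
Ready: (A) and (H). (A) is listed earlier → (A).
Ready: (C), (G) and (H). (C) is listed earlier → (C).
Ready: (B), (G) and (H). (B) is listed earlier → (B).
Ready: (D), (G) and (H). (D) is listed earlier → (D).
(G) and (H) are both available; (G) is listed earlier → (G).
(H) is the only step now ready → (H).
That leaves (F) as the only ready step → (F).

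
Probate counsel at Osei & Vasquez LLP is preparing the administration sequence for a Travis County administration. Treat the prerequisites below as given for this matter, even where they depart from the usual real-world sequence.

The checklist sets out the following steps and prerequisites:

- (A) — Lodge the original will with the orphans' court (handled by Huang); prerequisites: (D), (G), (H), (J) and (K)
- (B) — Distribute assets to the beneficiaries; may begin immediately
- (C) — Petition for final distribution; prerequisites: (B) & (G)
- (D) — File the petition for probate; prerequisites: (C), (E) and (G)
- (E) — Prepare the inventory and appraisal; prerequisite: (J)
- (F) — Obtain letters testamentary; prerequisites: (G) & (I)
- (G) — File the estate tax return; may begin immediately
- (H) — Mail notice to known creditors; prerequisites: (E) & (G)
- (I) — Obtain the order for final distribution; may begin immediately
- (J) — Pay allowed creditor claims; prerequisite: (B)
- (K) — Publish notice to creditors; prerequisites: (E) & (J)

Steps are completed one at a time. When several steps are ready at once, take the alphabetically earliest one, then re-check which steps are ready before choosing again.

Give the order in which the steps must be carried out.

(B), (G) and (I) have no prerequisites; (B) has the earlier label, so (B) is first.
(J) now also ready, so the ready set is {(G), (I), (J)}; (G) has the earlier label → (G).
Now (C), (I) and (J) have their prerequisites met. (C) has the earlier label, so (C) next.
(I) and (J) are both available; (I) has the earlier label → (I).
(F) now also ready, so the ready set is {(F), (J)}; (F) has the earlier label → (F).
(J) needed (B), now all done → (J).
(E) is the only step now ready → (E).
(D), (H) and (K) are all available; (D) has the earlier label → (D).
(H) and (K) are both available; (H) has the earlier label → (H).
Next only (K) has its prerequisites met → (K).
(A) needed (D), (G), (H), (J) and (K), now all done → (A).

(B), (G), (C), (I), (F), (J), (E), (D), (H), (K), (A)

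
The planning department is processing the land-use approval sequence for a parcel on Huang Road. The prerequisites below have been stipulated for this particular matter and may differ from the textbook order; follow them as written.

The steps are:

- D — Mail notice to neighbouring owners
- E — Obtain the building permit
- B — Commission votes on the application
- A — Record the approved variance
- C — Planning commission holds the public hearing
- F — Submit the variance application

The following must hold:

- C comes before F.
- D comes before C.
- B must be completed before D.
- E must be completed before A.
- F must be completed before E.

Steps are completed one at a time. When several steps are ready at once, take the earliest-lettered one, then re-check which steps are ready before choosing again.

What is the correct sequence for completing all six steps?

Only B has no prerequisites, so it is first.
Next only D has its prerequisites met → D.
That leaves C as the only ready step → C.
That leaves F as the only ready step → F.
Next only E has its prerequisites met → E.
That leaves A as the only ready step → A.

B → D → C → F → E → A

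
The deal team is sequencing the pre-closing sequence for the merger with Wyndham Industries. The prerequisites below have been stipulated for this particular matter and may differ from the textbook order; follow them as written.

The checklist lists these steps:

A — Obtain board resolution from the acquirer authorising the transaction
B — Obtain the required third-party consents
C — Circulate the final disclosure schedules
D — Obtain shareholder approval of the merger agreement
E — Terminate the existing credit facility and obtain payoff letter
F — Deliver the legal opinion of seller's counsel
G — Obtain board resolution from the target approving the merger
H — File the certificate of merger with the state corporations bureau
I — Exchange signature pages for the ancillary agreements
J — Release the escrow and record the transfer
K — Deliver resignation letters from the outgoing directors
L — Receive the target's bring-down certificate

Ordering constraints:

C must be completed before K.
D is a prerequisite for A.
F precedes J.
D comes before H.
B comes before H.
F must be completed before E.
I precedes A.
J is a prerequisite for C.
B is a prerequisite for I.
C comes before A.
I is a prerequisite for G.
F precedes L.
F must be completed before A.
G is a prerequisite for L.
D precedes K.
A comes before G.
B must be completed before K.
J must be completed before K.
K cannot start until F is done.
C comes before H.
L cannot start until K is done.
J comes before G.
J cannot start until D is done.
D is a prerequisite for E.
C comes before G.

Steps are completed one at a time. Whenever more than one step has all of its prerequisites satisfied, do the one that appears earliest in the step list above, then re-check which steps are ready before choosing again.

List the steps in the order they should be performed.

B, D, F, E, I, J, C, A, G, H, K, L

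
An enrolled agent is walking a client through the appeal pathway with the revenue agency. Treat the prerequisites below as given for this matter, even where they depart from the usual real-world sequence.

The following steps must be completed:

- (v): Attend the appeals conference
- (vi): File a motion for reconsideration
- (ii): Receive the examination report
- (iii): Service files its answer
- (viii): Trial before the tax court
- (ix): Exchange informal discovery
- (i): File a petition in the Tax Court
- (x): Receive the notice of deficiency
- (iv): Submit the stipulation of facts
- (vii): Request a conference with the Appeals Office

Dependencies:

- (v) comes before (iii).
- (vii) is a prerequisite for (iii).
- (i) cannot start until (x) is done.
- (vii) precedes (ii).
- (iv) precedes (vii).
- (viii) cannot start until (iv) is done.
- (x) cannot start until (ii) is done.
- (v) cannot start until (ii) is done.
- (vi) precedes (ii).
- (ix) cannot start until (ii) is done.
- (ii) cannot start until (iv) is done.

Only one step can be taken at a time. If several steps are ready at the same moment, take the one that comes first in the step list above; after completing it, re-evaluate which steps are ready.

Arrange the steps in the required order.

(vi), (iv), (viii), (vii), (ii), (v), (iii), (ix), (x), (i)

(vi) and (iv) have no prerequisites; (vi) is listed earlier, so (vi) is first.
That leaves (iv) as the only ready step → (iv).
Now (viii) and (vii) have their prerequisites met. (viii) is listed earlier, so (viii) next.
(vii) is the only step now ready → (vii).
(ii) is the only step now ready → (ii).
Now (v), (ix) and (x) have their prerequisites met. (v) is listed earlier, so (v) next.
(iii) now also ready, so the ready set is {(iii), (ix), (x)}; (iii) is listed earlier → (iii).
Ready: (ix) and (x). (ix) is listed earlier → (ix).
That leaves (x) as the only ready step → (x).
That leaves (i) as the only ready step → (i).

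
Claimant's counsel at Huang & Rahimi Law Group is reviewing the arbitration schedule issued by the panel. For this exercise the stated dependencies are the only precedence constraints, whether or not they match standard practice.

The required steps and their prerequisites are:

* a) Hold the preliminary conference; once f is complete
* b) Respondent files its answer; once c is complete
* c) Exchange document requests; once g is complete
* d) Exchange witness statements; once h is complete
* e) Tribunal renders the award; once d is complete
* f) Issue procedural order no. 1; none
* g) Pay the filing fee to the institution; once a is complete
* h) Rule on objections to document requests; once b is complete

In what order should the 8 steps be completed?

f is the only step with nothing outstanding, so it goes first.
a needed f, now all done → a.
g needed a, now all done → g.
Next only c has its prerequisites met → c.
b is the only step now ready → b.
h needed b, now all done → h.
Next only d has its prerequisites met → d.
e needed d, now all done → e.

f a g c b h d e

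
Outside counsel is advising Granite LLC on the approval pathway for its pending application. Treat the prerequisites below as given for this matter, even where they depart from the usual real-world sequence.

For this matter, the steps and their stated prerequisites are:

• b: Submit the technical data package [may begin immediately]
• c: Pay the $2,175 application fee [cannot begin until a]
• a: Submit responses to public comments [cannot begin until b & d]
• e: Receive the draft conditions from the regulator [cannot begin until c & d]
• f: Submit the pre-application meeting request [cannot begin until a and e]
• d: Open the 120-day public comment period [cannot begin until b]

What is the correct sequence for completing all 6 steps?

b, d, a, c, e, f

b is the only step with nothing outstanding, so it goes first.
d is the only step now ready → d.
That leaves a as the only ready step → a.
c is the only step now ready → c.
e is the only step now ready → e.
f is the only step now ready → f.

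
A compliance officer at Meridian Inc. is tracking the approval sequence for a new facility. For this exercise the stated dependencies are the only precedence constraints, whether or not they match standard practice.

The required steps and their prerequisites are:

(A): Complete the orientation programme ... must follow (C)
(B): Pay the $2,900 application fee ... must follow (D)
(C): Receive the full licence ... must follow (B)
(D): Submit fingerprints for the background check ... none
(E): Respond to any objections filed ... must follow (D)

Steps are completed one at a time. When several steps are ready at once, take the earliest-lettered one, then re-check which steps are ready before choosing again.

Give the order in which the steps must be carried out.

(D), (B), (C), (A), (E)

Only (D) has no prerequisites, so it is first.
Now (B) and (E) have their prerequisites met. (B) has the earlier label, so (B) next.
(C) now also ready, so the ready set is {(C), (E)}; (C) has the earlier label → (C).
Now (A) and (E) have their prerequisites met. (A) has the earlier label, so (A) next.
(E) is the only step now ready → (E).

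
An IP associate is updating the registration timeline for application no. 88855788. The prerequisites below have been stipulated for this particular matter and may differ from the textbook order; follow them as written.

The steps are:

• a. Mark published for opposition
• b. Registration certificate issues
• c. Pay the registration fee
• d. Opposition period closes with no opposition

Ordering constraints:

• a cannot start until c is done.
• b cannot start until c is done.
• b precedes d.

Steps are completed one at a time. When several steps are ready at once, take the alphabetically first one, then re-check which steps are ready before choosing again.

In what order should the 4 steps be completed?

c, a, b, d

c has no prerequisites → c first.
a and b are both available; a has the earlier label → a.
Next only b has its prerequisites met → b.
That leaves d as the only ready step → d.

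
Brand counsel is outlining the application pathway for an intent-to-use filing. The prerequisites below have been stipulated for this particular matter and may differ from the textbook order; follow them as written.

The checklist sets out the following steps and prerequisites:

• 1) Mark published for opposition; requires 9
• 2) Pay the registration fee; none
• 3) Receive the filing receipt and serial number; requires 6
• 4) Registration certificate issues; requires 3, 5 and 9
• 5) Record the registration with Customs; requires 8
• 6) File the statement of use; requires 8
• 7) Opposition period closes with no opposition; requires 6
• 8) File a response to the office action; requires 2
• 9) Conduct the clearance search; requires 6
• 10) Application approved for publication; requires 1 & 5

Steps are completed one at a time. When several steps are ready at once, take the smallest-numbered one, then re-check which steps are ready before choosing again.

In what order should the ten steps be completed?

2 is the only step with nothing outstanding, so it goes first.
8 needed 2, now all done → 8.
Ready: 5 and 6. 5 has the earlier label → 5.
6 needed 8, now all done → 6.
Now 3, 7 and 9 have their prerequisites met. 3 has the earlier label, so 3 next.
Now 7 and 9 have their prerequisites met. 7 has the earlier label, so 7 next.
9 needed 6, now all done → 9.
Ready: 1 and 4. 1 has the earlier label → 1.
10 now also ready, so the ready set is {4, 10}; 4 has the earlier label → 4.
Next only 10 has its prerequisites met → 10.

2, 8, 5, 6, 3, 7, 9, 1, 4, 10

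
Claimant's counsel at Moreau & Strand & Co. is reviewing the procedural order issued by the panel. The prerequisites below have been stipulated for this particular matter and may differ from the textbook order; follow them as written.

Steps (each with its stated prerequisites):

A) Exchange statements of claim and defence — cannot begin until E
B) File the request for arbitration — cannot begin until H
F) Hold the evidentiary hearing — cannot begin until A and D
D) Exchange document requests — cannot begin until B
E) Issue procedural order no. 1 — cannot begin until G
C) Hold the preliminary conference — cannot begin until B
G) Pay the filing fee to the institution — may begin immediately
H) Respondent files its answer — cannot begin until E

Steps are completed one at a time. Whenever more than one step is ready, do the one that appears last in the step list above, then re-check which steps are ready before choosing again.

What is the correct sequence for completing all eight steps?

G is the only step with nothing outstanding, so it goes first.
That leaves E as the only ready step → E.
Now H and A have their prerequisites met. H is listed later, so H next.
B now also ready, so the ready set is {B, A}; B is listed later → B.
Now C, D and A have their prerequisites met. C is listed later, so C next.
Now D and A have their prerequisites met. D is listed later, so D next.
Next only A has its prerequisites met → A.
F needed D and A, now all done → F.

G, E, H, B, C, D, A, F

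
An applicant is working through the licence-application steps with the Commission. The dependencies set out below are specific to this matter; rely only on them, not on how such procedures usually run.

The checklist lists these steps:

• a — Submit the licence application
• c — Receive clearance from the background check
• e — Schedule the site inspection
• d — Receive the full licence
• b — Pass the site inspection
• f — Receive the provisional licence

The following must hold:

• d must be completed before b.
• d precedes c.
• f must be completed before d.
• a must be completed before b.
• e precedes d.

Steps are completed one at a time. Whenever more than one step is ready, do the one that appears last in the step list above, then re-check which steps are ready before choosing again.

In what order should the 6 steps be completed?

f, e, d, c, a, b

f, e and a have no prerequisites; f is listed later, so f is first.
Now e and a have their prerequisites met. e is listed later, so e next.
d now also ready, so the ready set is {d, a}; d is listed later → d.
c and a are both available; c is listed later → c.
a is the only step now ready → a.
b needed d and a, now all done → b.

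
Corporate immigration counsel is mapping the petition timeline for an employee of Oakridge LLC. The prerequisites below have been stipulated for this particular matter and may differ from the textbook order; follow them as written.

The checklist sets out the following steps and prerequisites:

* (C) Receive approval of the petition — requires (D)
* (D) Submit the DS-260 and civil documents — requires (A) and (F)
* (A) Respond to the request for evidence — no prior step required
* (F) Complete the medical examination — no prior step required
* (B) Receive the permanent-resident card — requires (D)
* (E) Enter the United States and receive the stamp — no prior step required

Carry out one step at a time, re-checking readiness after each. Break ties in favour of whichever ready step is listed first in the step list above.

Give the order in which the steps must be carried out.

(A) → (F) → (D) → (C) → (B) → (E)

(A), (F) and (E) have no prerequisites; (A) is listed earlier, so (A) is first.
Ready: (F) and (E). (F) is listed earlier → (F).
(D) now also ready, so the ready set is {(D), (E)}; (D) is listed earlier → (D).
Ready: (C), (B) and (E). (C) is listed earlier → (C).
Ready: (B) and (E). (B) is listed earlier → (B).
That leaves (E) as the only ready step → (E).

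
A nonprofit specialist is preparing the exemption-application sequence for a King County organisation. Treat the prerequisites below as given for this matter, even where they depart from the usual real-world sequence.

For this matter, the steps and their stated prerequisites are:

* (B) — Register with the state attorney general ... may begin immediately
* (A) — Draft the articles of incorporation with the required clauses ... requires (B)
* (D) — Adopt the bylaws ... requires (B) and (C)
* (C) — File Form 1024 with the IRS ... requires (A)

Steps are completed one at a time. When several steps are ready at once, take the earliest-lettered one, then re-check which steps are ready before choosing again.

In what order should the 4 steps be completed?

(B) has no prerequisites → (B) first.
Next only (A) has its prerequisites met → (A).
(C) needed (A), now all done → (C).
(D) is the only step now ready → (D).

(B) → (A) → (C) → (D)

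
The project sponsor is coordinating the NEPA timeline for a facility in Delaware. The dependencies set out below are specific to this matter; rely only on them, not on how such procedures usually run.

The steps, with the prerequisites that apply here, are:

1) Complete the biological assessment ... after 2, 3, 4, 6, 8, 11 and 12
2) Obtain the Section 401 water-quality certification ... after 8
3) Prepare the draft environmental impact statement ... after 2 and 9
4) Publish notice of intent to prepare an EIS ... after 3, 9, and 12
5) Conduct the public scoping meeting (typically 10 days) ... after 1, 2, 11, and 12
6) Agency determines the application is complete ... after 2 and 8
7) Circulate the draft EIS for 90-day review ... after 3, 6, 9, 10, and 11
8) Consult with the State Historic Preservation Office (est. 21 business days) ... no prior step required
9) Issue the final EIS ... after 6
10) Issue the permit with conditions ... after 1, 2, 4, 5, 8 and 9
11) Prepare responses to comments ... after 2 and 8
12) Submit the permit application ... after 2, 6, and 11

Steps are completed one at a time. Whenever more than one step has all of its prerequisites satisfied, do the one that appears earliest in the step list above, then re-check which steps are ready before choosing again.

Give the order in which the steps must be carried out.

8 → 2 → 6 → 9 → 3 → 11 → 12 → 4 → 1 → 5 → 10 → 7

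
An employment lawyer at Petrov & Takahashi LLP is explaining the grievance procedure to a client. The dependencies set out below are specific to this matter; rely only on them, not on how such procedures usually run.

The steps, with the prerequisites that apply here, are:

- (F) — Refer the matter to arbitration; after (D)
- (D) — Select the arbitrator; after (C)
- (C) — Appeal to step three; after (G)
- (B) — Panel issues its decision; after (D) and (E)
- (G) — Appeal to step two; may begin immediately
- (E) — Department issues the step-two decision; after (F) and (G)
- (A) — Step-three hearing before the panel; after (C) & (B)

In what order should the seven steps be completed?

Only (G) has no prerequisites, so it is first.
That leaves (C) as the only ready step → (C).
Next only (D) has its prerequisites met → (D).
(F) is the only step now ready → (F).
Next only (E) has its prerequisites met → (E).
(B) needed (D) and (E), now all done → (B).
(A) needed (C) and (B), now all done → (A).

(G) (C) (D) (F) (E) (B) (A)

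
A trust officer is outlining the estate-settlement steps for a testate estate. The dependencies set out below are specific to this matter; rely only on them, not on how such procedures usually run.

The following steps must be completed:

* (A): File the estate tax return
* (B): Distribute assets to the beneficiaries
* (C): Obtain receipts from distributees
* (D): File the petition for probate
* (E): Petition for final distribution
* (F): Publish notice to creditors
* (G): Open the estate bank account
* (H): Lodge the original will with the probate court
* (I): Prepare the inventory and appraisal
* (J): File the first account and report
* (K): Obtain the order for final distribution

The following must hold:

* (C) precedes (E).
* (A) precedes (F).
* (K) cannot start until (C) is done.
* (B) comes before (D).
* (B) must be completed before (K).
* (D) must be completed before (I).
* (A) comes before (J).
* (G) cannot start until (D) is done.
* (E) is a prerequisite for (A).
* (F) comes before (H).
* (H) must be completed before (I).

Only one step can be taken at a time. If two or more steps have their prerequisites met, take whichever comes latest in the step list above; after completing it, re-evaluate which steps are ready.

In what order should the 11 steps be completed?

Nothing is required for (C) and (B). (C) is listed later → (C) first.
(E) and (B) are both available; (E) is listed later → (E).
(B) and (A) are both available; (B) is listed later → (B).
(K) and (D) now also ready, so the ready set is {(K), (D), (A)}; (K) is listed later → (K).
Ready: (D) and (A). (D) is listed later → (D).
Ready: (G) and (A). (G) is listed later → (G).
Next only (A) has its prerequisites met → (A).
Now (J) and (F) have their prerequisites met. (J) is listed later, so (J) next.
That leaves (F) as the only ready step → (F).
That leaves (H) as the only ready step → (H).
That leaves (I) as the only ready step → (I).

(C), (E), (B), (K), (D), (G), (A), (J), (F), (H), (I)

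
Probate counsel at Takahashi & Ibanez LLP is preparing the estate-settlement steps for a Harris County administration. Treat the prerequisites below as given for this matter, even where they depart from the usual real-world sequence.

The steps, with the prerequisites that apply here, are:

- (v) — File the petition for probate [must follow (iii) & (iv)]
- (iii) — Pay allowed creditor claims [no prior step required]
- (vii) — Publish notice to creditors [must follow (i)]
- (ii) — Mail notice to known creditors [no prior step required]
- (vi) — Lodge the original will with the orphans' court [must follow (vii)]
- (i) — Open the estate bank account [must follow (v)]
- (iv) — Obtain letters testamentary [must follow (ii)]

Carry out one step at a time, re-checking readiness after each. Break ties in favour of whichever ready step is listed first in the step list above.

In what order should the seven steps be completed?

(iii) and (ii) have no prerequisites; (iii) is listed earlier, so (iii) is first.
(ii) is the only step now ready → (ii).
(iv) needed (ii), now all done → (iv).
Next only (v) has its prerequisites met → (v).
(i) is the only step now ready → (i).
(vii) needed (i), now all done → (vii).
(vi) needed (vii), now all done → (vi).

(iii) → (ii) → (iv) → (v) → (i) → (vii) → (vi)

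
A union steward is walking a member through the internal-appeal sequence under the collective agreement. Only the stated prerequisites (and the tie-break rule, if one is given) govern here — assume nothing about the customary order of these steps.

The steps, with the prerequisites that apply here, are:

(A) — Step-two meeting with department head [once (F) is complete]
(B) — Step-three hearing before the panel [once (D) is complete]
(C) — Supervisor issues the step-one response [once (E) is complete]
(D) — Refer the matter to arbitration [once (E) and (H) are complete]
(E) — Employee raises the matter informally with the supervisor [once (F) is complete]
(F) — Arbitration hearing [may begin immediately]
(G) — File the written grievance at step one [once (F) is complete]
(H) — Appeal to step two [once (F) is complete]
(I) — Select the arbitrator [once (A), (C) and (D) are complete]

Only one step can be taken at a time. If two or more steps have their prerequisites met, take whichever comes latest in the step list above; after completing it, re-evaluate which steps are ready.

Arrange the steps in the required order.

(F) is the only step with nothing outstanding, so it goes first.
Ready: (H), (G), (E) and (A). (H) is listed later → (H).
Now (G), (E) and (A) have their prerequisites met. (G) is listed later, so (G) next.
(E) and (A) are both available; (E) is listed later → (E).
(D) and (C) now also ready, so the ready set is {(D), (C), (A)}; (D) is listed later → (D).
Now (C), (B) and (A) have their prerequisites met. (C) is listed later, so (C) next.
Now (B) and (A) have their prerequisites met. (B) is listed later, so (B) next.
(A) needed (F), now all done → (A).
(I) is the only step now ready → (I).

(F) (H) (G) (E) (D) (C) (B) (A) (I)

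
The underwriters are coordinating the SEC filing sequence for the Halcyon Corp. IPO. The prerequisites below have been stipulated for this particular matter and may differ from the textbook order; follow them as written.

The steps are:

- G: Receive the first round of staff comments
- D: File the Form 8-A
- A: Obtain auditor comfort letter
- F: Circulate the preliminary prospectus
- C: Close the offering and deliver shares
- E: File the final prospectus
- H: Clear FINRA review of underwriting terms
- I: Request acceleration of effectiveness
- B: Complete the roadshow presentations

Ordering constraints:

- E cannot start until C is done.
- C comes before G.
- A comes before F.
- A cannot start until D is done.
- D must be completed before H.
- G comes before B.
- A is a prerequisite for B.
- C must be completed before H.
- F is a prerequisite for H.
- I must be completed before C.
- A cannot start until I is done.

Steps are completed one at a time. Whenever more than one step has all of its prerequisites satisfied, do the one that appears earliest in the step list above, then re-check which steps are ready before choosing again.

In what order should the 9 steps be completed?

D, I, A, F, C, G, E, H, B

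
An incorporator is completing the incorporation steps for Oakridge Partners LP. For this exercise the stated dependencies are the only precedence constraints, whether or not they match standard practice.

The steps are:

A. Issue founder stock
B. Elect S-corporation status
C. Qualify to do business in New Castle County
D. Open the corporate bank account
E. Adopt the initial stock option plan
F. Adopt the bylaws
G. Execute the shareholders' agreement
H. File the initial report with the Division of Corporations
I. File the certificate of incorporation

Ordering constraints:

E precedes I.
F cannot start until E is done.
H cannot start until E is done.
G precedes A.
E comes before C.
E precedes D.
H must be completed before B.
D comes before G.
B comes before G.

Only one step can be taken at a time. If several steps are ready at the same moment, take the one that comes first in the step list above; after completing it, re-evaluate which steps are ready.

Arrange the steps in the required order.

E, C, D, F, H, B, G, A, I

E is the only step with nothing outstanding, so it goes first.
Now C, D, F, H and I have their prerequisites met. C is listed earlier, so C next.
Now D, F, H and I have their prerequisites met. D is listed earlier, so D next.
F, H and I are all available; F is listed earlier → F.
Ready: H and I. H is listed earlier → H.
Ready: B and I. B is listed earlier → B.
G now also ready, so the ready set is {G, I}; G is listed earlier → G.
Ready: A and I. A is listed earlier → A.
That leaves I as the only ready step → I.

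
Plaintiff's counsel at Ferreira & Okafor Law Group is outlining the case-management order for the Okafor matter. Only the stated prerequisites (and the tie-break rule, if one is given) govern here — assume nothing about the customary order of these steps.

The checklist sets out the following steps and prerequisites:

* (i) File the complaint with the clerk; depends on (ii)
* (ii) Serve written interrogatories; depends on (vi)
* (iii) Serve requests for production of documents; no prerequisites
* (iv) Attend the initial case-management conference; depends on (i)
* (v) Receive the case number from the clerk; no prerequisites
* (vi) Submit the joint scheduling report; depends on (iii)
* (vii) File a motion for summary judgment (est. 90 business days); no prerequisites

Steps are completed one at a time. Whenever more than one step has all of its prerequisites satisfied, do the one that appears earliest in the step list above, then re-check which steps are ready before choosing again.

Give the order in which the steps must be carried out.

Nothing is required for (iii), (v) and (vii). (iii) is listed earlier → (iii) first.
(v), (vi) and (vii) are all available; (v) is listed earlier → (v).
Now (vi) and (vii) have their prerequisites met. (vi) is listed earlier, so (vi) next.
(ii) now also ready, so the ready set is {(ii), (vii)}; (ii) is listed earlier → (ii).
(i) now also ready, so the ready set is {(i), (vii)}; (i) is listed earlier → (i).
(iv) now also ready, so the ready set is {(iv), (vii)}; (iv) is listed earlier → (iv).
(vii) is the only step now ready → (vii).

(iii) → (v) → (vi) → (ii) → (i) → (iv) → (vii)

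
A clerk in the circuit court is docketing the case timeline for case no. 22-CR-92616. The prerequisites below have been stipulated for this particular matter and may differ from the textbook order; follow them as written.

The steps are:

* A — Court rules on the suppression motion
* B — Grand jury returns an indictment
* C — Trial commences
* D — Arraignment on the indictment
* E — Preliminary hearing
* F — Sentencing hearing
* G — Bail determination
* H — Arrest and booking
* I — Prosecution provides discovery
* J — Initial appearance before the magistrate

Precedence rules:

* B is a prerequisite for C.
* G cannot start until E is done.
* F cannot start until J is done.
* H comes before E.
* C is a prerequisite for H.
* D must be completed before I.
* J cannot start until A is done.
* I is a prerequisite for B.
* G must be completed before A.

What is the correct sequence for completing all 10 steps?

D is the only step with nothing outstanding, so it goes first.
I needed D, now all done → I.
B needed I, now all done → B.
Next only C has its prerequisites met → C.
H needed C, now all done → H.
E needed H, now all done → E.
Next only G has its prerequisites met → G.
Next only A has its prerequisites met → A.
That leaves J as the only ready step → J.
F is the only step now ready → F.

D, I, B, C, H, E, G, A, J, F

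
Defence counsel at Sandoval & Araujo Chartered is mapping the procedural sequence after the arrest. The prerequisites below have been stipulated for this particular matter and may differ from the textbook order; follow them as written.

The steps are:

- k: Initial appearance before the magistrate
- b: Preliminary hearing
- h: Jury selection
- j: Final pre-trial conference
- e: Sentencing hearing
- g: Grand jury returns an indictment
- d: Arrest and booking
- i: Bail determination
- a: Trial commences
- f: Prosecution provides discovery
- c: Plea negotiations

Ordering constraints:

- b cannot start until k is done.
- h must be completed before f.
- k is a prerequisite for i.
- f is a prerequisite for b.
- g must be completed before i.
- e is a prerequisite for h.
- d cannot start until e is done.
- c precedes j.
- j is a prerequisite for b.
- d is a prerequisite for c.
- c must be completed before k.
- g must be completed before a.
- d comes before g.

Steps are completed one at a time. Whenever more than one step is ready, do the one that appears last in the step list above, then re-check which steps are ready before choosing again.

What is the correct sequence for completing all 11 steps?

e d c g a j h f k i b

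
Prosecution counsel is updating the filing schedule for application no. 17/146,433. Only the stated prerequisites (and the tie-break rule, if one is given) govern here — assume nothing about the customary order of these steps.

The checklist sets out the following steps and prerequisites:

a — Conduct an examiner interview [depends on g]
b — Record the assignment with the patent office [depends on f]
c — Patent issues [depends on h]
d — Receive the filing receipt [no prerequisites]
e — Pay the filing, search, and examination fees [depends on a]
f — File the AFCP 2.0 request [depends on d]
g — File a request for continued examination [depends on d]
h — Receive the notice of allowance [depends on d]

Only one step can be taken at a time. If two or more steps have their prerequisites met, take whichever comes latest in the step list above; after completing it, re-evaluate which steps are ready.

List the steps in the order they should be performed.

d has no prerequisites → d first.
h, g and f are all available; h is listed later → h.
c now also ready, so the ready set is {g, f, c}; g is listed later → g.
Ready: f, c and a. f is listed later → f.
b now also ready, so the ready set is {c, b, a}; c is listed later → c.
b and a are both available; b is listed later → b.
a is the only step now ready → a.
e is the only step now ready → e.

d h g f c b a e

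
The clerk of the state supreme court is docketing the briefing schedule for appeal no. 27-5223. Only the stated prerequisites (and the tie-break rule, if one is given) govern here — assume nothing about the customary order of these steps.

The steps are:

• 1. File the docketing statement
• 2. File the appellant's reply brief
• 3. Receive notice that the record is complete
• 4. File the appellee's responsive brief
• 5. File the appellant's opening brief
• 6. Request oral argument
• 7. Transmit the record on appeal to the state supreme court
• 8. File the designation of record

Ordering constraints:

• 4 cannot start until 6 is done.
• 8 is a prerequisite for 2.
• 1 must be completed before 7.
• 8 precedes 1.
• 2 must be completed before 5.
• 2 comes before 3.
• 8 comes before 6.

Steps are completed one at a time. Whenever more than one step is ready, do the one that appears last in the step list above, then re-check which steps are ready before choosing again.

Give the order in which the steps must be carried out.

8 6 4 2 5 3 1 7

Only 8 has no prerequisites, so it is first.
6, 2 and 1 are all available; 6 is listed later → 6.
Now 4, 2 and 1 have their prerequisites met. 4 is listed later, so 4 next.
2 and 1 are both available; 2 is listed later → 2.
5 and 3 now also ready, so the ready set is {5, 3, 1}; 5 is listed later → 5.
Ready: 3 and 1. 3 is listed later → 3.
1 needed 8, now all done → 1.
7 needed 1, now all done → 7.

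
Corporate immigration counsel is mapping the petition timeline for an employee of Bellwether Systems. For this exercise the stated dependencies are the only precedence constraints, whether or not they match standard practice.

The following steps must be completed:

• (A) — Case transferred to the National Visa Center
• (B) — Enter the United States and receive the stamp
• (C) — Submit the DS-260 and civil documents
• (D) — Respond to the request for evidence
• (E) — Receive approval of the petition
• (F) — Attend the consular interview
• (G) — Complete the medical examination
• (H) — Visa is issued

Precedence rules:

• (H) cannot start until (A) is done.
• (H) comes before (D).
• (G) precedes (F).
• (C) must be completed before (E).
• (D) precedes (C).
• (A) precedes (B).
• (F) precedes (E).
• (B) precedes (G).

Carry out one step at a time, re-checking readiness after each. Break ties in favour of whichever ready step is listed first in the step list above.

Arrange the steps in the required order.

Only (A) has no prerequisites, so it is first.
Ready: (B) and (H). (B) is listed earlier → (B).
(G) now also ready, so the ready set is {(G), (H)}; (G) is listed earlier → (G).
(F) now also ready, so the ready set is {(F), (H)}; (F) is listed earlier → (F).
Next only (H) has its prerequisites met → (H).
(D) needed (H), now all done → (D).
That leaves (C) as the only ready step → (C).
Next only (E) has its prerequisites met → (E).

(A) → (B) → (G) → (F) → (H) → (D) → (C) → (E)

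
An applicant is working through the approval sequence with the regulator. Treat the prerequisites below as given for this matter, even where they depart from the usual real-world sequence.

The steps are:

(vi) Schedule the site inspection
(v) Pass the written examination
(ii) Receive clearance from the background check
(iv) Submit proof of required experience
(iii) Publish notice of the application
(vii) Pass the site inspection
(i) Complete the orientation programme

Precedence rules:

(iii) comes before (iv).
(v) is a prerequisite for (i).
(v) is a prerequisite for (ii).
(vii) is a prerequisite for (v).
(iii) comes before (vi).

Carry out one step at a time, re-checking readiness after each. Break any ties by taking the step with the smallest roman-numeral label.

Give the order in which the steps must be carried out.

(iii) → (iv) → (vi) → (vii) → (v) → (i) → (ii)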